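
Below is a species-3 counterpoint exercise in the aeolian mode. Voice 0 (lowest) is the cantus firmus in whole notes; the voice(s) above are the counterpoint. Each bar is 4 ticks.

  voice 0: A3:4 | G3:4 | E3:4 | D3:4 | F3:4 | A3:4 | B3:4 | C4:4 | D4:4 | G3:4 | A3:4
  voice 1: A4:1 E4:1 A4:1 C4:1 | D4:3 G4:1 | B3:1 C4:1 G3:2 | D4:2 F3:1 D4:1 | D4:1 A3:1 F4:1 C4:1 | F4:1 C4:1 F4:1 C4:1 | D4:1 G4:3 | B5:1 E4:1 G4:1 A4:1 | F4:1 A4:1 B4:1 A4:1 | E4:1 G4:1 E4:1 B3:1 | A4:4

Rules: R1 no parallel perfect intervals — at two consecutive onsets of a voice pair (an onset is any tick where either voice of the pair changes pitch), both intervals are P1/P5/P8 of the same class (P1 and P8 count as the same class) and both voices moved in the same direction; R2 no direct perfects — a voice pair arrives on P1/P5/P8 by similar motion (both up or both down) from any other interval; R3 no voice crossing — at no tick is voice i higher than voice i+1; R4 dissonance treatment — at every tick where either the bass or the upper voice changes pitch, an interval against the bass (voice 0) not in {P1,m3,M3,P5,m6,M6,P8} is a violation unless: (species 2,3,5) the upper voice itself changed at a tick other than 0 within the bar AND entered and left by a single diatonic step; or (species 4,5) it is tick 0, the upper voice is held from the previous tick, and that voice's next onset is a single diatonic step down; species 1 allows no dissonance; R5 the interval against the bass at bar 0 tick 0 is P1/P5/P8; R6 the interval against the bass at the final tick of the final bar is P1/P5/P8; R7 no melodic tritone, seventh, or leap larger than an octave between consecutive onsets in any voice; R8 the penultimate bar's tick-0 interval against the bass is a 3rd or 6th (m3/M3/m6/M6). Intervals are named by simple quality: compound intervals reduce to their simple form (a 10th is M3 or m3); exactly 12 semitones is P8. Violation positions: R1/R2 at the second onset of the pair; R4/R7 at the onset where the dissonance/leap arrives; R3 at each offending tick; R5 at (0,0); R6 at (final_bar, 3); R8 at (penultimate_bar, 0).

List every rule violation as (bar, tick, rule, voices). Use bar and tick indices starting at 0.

bar 0: v0=A3 v1=A4 downbeat P8
bar 1: v0=G3 v1=D4 downbeat P5
bar 2: v0=E3 v1=B3 downbeat P5
bar 3: v0=D3 v1=D4 downbeat P8
bar 4: v0=F3 v1=D4 downbeat M6
bar 5: v0=A3 v1=F4 downbeat m6
bar 6: v0=B3 v1=D4 downbeat m3
bar 7: v0=C4 v1=B5 downbeat M7
bar 8: v0=D4 v1=F4 downbeat m3
bar 9: v0=G3 v1=E4 downbeat M6
bar 10: v0=A3 v1=A4 downbeat P8
  -> R2 @ bar 2 tick 0 v(0, 1): G3/G4 P8 -> E3/B3 P5 similar
  -> R4 @ bar 7 tick 0 v(0, 1): C4/B5 M7 untreated
  -> R7 @ bar 7 tick 0 v(1,): G4->B5 leap 16st
  -> R7 @ bar 7 tick 1 v(1,): B5->E4 leap 19st
  -> R2 @ bar 10 tick 0 v(0, 1): G3/B3 M3 -> A3/A4 P8 similar
  -> R7 @ bar 10 tick 0 v(1,): B3->A4 leap 10st

(2, 0, R2, (0, 1))
(7, 0, R4, (0, 1))
(7, 0, R7, (1,))
(7, 1, R7, (1,))
(10, 0, R2, (0, 1))
(10, 0, R7, (1,))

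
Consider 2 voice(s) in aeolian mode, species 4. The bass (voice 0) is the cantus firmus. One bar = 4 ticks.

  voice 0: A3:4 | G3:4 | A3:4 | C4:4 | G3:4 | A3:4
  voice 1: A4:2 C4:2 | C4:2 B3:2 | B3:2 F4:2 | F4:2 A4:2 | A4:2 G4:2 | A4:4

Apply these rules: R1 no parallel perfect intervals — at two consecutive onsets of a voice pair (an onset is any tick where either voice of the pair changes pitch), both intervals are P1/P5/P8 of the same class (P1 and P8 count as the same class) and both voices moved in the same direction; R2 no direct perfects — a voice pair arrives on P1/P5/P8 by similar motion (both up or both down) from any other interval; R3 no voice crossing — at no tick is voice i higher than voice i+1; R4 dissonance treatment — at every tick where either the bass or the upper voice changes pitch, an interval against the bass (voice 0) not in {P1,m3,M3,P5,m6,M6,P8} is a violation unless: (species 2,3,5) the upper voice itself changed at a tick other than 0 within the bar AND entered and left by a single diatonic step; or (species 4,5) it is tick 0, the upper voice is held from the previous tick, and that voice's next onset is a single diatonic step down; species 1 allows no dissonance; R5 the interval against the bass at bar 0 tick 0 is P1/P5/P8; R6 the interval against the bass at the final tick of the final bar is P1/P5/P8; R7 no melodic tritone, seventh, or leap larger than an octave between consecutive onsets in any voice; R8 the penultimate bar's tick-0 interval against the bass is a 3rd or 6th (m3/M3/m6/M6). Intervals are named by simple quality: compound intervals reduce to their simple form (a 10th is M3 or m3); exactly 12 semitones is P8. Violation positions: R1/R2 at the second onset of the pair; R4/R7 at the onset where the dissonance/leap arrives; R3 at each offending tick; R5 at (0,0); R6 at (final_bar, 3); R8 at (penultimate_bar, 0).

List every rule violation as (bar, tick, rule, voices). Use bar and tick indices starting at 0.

bar 0: v0=A3 v1=A4 downbeat P8
bar 1: v0=G3 v1=C4 downbeat P4
bar 2: v0=A3 v1=B3 downbeat M2
bar 3: v0=C4 v1=F4 downbeat P4
bar 4: v0=G3 v1=A4 downbeat M2
bar 5: v0=A3 v1=A4 downbeat P8
  -> R4 @ bar 2 tick 0 v(0, 1): A3/B3 M2 untreated
  -> R7 @ bar 2 tick 2 v(1,): B3->F4 leap 6st
  -> R4 @ bar 3 tick 0 v(0, 1): C4/F4 P4 untreated
  -> R8 @ bar 4 tick 0 v(0, 1): penult M2 not 3rd/6th
  -> R1 @ bar 5 tick 0 v(0, 1): G3/G4 P8 -> A3/A4 P8 similar

(2, 0, R4, (0, 1))
(2, 2, R7, (1,))
(3, 0, R4, (0, 1))
(4, 0, R8, (0, 1))
(5, 0, R1, (0, 1))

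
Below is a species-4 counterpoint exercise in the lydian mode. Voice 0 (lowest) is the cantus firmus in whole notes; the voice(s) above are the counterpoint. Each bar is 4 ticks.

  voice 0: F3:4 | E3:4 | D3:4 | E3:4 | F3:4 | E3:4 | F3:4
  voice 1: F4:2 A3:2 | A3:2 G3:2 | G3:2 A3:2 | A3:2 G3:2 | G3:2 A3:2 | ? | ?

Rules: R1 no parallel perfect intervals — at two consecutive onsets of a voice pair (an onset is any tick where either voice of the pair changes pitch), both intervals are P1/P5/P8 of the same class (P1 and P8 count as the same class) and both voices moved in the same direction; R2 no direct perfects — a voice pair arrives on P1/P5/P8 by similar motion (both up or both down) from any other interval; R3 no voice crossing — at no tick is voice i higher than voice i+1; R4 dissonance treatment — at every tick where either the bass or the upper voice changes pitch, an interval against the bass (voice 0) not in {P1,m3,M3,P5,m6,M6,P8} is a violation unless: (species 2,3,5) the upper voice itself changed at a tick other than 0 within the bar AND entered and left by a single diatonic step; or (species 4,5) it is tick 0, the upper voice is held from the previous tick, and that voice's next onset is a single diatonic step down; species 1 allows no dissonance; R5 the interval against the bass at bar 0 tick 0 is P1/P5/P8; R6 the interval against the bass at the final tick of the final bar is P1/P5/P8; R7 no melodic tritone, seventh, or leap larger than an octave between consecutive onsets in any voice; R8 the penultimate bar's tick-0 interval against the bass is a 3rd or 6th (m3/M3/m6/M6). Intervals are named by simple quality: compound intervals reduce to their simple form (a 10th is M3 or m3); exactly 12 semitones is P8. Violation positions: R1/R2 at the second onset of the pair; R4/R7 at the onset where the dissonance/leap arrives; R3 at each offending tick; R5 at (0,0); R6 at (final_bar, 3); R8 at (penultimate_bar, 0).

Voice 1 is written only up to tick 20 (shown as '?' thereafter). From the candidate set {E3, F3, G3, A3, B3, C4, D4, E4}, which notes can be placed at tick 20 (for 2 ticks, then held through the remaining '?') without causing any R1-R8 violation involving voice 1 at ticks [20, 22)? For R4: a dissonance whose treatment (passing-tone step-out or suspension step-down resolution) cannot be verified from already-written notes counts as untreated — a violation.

E3: violates R2,R8
F3: violates R4,R8
G3: legal
A3: violates R4,R8
B3: violates R8
C4: legal
D4: violates R4,R8
E4: violates R8

{C4, G3}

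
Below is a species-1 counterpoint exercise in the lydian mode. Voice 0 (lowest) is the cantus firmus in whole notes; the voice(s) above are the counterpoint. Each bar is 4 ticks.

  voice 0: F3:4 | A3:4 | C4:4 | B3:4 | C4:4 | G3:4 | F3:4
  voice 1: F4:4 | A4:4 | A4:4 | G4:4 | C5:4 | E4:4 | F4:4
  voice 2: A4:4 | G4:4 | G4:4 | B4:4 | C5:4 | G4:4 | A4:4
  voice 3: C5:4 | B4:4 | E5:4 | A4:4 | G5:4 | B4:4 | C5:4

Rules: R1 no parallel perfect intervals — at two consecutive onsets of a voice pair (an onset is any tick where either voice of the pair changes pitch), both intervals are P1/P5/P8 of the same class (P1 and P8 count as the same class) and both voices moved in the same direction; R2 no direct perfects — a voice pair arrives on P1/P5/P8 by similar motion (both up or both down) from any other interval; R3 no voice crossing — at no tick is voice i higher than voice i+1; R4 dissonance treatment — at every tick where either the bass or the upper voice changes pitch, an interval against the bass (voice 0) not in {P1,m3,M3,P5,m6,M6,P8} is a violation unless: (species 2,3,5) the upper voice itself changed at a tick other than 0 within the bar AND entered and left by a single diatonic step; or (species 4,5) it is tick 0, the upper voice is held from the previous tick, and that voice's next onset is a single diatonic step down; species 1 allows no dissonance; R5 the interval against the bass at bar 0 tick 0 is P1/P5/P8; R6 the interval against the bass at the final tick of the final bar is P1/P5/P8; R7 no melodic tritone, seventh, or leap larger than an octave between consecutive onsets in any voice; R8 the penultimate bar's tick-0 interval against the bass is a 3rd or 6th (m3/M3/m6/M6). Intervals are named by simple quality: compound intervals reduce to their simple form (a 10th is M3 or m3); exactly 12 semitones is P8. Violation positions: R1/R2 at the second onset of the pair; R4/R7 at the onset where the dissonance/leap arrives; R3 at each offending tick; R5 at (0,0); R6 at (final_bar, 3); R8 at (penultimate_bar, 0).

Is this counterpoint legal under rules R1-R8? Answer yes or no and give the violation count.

bar 0: v0=F3 v1=F4 v2=A4 v3=C5 (P5)
bar 1: v0=A3 v1=A4 v2=G4 v3=B4 (M2)
bar 2: v0=C4 v1=A4 v2=G4 v3=E5 (M3)
bar 3: v0=B3 v1=G4 v2=B4 v3=A4 (m7)
bar 4: v0=C4 v1=C5 v2=C5 v3=G5 (P5)
bar 5: v0=G3 v1=E4 v2=G4 v3=B4 (M3)
bar 6: v0=F3 v1=F4 v2=A4 v3=C5 (P5)
  R5 @ bar0.0: opens on M3
  R1 @ bar1.0: F3/F4 P8 -> A3/A4 P8 similar
  R3 @ bar1.0: A4 above G4
  R4 @ bar1.0: A3/G4 m7 untreated
  R4 @ bar1.0: A3/B4 M2 untreated
  R3 @ bar1.1: A4 above G4
  R3 @ bar1.2: A4 above G4
  R3 @ bar1.3: A4 above G4
  R3 @ bar2.0: A4 above G4
  R3 @ bar2.1: A4 above G4
  R3 @ bar2.2: A4 above G4
  R3 @ bar2.3: A4 above G4
  R3 @ bar3.0: B4 above A4
  R4 @ bar3.0: B3/A4 m7 untreated
  R3 @ bar3.1: B4 above A4
  R3 @ bar3.2: B4 above A4
  R3 @ bar3.3: B4 above A4
  R1 @ bar4.0: B3/B4 P8 -> C4/C5 P8 similar
  R2 @ bar4.0: B3/G4 m6 -> C4/C5 P8 similar
  R2 @ bar4.0: B3/A4 m7 -> C4/G5 P5 similar
  R2 @ bar4.0: G4/B4 M3 -> C5/C5 P1 similar
  R2 @ bar4.0: G4/A4 M2 -> C5/G5 P5 similar
  R2 @ bar4.0: B4/A4 M2 -> C5/G5 P5 similar
  R7 @ bar4.0: A4->G5 leap 10st
  R1 @ bar5.0: C4/C5 P8 -> G3/G4 P8 similar
  R1 @ bar5.0: C5/G5 P5 -> E4/B4 P5 similar
  R8 @ bar5.0: penult P8 not 3rd/6th
  R1 @ bar6.0: E4/B4 P5 -> F4/C5 P5 similar
  R6 @ bar6.3: closes on M3

No (29 violations)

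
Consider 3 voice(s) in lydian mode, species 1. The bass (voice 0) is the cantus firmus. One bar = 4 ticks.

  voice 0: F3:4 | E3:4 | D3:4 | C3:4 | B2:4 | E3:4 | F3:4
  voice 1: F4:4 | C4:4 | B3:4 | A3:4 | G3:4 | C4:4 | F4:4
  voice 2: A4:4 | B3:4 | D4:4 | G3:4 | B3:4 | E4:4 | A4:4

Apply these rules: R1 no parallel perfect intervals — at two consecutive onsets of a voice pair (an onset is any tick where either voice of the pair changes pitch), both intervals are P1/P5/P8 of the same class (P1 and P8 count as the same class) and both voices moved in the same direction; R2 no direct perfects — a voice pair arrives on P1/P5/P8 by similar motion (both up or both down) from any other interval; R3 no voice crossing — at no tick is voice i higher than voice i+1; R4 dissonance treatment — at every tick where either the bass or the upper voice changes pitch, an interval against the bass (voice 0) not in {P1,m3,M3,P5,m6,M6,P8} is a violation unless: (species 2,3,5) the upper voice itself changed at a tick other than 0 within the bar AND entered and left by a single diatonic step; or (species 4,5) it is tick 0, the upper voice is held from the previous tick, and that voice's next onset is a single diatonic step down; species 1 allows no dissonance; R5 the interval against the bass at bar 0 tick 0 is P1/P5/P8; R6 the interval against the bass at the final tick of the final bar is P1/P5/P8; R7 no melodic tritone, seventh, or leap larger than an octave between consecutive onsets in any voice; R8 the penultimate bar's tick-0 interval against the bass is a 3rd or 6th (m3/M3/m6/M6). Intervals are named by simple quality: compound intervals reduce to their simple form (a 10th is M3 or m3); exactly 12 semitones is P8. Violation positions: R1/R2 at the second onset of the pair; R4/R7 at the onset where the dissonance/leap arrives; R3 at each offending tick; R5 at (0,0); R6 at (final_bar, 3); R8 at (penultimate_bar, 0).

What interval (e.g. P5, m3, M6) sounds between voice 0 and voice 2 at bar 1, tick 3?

voice 0=E3 voice 2=B3 -> P5

P5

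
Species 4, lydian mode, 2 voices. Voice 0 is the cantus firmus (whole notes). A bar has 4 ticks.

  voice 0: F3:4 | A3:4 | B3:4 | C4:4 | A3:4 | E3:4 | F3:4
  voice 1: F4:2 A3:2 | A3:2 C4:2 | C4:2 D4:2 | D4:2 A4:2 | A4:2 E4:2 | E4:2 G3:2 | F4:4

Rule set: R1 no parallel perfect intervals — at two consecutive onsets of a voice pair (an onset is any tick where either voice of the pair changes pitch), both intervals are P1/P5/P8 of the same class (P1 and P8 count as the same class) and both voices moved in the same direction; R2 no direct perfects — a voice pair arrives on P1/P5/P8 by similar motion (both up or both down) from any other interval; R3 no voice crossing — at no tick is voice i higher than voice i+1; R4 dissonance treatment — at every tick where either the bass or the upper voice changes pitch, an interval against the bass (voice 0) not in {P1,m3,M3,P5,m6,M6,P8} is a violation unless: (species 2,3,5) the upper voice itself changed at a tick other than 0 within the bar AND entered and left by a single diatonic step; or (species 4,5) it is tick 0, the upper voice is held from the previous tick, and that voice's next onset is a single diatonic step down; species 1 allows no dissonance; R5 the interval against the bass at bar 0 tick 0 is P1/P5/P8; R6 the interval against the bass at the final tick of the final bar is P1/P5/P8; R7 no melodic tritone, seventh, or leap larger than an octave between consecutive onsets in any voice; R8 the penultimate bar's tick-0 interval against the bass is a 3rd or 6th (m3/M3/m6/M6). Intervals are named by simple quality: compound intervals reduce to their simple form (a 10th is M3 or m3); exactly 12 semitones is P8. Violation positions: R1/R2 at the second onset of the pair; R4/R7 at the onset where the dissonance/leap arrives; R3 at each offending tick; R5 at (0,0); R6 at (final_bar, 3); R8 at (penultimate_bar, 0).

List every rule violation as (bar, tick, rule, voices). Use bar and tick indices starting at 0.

bar 0: v0=F3 v1=F4 downbeat P8
bar 1: v0=A3 v1=A3 downbeat P1
bar 2: v0=B3 v1=C4 downbeat m2
bar 3: v0=C4 v1=D4 downbeat M2
bar 4: v0=A3 v1=A4 downbeat P8
bar 5: v0=E3 v1=E4 downbeat P8
bar 6: v0=F3 v1=F4 downbeat P8
  -> R4 @ bar 2 tick 0 v(0, 1): B3/C4 m2 untreated
  -> R4 @ bar 3 tick 0 v(0, 1): C4/D4 M2 untreated
  -> R8 @ bar 5 tick 0 v(0, 1): penult P8 not 3rd/6th
  -> R2 @ bar 6 tick 0 v(0, 1): E3/G3 m3 -> F3/F4 P8 similar
  -> R7 @ bar 6 tick 0 v(1,): G3->F4 leap 10st

(2, 0, R4, (0, 1))
(3, 0, R4, (0, 1))
(5, 0, R8, (0, 1))
(6, 0, R2, (0, 1))
(6, 0, R7, (1,))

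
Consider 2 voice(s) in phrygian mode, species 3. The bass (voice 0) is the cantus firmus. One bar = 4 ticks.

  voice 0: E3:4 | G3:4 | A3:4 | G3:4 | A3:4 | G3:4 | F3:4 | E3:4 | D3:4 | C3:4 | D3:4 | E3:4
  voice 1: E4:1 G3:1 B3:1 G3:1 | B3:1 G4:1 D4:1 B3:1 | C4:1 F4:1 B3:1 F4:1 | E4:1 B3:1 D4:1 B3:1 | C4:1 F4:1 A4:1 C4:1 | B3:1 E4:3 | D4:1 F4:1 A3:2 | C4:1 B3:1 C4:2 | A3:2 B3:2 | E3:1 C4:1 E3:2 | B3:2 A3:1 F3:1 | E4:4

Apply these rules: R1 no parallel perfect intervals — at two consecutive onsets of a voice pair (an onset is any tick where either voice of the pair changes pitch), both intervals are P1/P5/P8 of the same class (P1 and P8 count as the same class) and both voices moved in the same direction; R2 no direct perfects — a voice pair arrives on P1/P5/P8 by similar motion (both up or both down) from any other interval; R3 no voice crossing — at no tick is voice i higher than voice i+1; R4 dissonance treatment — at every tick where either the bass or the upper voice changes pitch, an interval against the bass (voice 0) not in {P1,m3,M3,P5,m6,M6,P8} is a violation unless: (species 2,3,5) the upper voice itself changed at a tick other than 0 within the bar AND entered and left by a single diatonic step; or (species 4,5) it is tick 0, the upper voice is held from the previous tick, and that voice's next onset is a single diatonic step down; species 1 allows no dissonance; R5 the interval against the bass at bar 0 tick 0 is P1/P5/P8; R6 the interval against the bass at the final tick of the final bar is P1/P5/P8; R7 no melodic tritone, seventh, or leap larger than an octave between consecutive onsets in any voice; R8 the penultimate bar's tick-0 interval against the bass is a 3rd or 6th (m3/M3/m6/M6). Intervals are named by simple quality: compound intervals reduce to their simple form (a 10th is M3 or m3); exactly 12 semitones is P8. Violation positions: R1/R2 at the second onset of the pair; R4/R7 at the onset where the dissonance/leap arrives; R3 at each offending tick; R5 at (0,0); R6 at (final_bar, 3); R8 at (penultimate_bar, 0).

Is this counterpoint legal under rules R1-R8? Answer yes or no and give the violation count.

bar 0: v0=E3 v1=E4 (P8)
bar 1: v0=G3 v1=B3 (M3)
bar 2: v0=A3 v1=C4 (m3)
bar 3: v0=G3 v1=E4 (M6)
bar 4: v0=A3 v1=C4 (m3)
bar 5: v0=G3 v1=B3 (M3)
bar 6: v0=F3 v1=D4 (M6)
bar 7: v0=E3 v1=C4 (m6)
bar 8: v0=D3 v1=A3 (P5)
bar 9: v0=C3 v1=E3 (M3)
bar 10: v0=D3 v1=B3 (M6)
bar 11: v0=E3 v1=E4 (P8)
  R4 @ bar2.2: A3/B3 M2 untreated
  R7 @ bar2.2: F4->B3 leap 6st
  R7 @ bar2.3: B3->F4 leap 6st
  R2 @ bar8.0: E3/C4 m6 -> D3/A3 P5 similar
  R2 @ bar11.0: D3/F3 m3 -> E3/E4 P8 similar
  R7 @ bar11.0: F3->E4 leap 11st

No (6 violations)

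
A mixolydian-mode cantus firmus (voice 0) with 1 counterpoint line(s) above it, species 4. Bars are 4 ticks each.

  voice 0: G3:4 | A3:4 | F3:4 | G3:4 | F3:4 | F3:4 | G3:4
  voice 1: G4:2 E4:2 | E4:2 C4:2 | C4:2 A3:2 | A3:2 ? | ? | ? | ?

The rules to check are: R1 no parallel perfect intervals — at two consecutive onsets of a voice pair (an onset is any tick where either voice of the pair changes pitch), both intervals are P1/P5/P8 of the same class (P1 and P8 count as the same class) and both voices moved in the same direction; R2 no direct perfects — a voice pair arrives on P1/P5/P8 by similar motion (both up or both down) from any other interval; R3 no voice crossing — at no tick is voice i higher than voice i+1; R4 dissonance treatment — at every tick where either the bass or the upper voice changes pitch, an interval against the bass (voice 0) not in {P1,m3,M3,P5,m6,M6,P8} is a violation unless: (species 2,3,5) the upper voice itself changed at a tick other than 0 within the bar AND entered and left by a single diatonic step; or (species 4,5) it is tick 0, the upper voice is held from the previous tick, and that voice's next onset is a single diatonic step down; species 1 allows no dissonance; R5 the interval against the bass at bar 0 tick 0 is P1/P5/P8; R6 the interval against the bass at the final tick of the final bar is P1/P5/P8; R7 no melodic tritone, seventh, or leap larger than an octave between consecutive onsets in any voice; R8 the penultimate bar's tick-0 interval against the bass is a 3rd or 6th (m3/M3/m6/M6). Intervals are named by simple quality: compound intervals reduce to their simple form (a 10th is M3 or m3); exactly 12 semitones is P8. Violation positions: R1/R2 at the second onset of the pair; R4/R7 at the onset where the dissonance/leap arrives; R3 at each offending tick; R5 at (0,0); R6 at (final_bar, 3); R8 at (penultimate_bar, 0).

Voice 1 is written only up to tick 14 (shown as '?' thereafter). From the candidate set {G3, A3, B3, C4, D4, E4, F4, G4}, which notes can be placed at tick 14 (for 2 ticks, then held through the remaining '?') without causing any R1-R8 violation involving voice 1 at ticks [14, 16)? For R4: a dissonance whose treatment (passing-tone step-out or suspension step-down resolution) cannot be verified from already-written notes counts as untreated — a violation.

{A3, B3, D4, E4, G3}

G3: legal
A3: legal
B3: legal
C4: violates R4
D4: legal
E4: legal
F4: violates R4
G4: violates R7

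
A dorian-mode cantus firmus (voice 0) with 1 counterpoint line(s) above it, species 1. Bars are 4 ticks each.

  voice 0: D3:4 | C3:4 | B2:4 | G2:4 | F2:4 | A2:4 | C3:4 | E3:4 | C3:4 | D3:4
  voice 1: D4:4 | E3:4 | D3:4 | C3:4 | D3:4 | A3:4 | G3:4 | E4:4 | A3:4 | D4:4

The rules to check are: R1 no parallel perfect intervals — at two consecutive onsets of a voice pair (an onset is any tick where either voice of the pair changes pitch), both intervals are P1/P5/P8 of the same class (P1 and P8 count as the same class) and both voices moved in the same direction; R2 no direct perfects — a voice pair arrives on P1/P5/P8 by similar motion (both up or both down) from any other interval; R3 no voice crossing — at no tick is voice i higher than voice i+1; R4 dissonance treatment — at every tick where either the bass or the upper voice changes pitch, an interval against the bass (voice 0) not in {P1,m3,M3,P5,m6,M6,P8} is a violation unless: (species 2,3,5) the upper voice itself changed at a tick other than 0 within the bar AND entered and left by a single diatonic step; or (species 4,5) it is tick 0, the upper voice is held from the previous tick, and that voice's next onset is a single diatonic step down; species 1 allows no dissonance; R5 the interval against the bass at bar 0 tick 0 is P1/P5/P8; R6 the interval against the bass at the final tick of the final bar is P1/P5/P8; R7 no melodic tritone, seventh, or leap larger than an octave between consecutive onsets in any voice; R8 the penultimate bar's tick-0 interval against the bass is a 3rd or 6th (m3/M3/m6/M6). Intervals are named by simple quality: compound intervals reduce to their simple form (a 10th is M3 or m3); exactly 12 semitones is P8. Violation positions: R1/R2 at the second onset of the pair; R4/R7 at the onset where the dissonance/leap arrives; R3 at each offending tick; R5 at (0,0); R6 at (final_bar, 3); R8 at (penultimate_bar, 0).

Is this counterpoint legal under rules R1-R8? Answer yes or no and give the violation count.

No (5 violations)

bar 0: v0=D3 v1=D4 (P8)
bar 1: v0=C3 v1=E3 (M3)
bar 2: v0=B2 v1=D3 (m3)
bar 3: v0=G2 v1=C3 (P4)
bar 4: v0=F2 v1=D3 (M6)
bar 5: v0=A2 v1=A3 (P8)
bar 6: v0=C3 v1=G3 (P5)
bar 7: v0=E3 v1=E4 (P8)
bar 8: v0=C3 v1=A3 (M6)
bar 9: v0=D3 v1=D4 (P8)
  R7 @ bar1.0: D4->E3 leap 10st
  R4 @ bar3.0: G2/C3 P4 untreated
  R2 @ bar5.0: F2/D3 M6 -> A2/A3 P8 similar
  R2 @ bar7.0: C3/G3 P5 -> E3/E4 P8 similar
  R2 @ bar9.0: C3/A3 M6 -> D3/D4 P8 similar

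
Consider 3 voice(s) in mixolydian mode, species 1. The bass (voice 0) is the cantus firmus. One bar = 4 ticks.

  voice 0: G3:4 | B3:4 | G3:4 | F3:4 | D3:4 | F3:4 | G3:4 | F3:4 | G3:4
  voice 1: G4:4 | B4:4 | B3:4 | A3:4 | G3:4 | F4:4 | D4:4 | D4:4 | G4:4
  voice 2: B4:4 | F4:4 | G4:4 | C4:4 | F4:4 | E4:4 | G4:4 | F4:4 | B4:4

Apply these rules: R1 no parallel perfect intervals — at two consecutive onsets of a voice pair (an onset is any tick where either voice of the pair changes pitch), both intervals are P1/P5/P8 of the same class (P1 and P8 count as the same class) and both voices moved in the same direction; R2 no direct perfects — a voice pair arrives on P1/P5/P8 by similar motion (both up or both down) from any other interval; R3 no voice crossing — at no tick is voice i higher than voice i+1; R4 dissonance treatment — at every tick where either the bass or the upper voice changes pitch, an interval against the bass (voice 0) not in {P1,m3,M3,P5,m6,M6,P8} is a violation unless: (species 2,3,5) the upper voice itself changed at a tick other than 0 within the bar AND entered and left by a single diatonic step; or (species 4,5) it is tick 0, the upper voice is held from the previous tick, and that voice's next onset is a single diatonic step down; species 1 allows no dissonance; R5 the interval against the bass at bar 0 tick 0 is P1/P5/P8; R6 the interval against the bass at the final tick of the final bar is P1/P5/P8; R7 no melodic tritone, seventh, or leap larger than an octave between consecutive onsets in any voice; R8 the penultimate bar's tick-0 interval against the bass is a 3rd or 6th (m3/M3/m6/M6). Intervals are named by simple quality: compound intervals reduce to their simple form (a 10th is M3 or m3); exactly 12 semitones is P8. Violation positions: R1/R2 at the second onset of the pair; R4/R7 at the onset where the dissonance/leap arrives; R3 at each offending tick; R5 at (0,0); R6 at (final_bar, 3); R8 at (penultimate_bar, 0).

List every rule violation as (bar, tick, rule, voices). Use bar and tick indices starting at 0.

(0, 0, R5, (0, 2))
(1, 0, R1, (0, 1))
(1, 0, R3, (1, 2))
(1, 0, R4, (0, 2))
(1, 0, R7, (2,))
(1, 1, R3, (1, 2))
(1, 2, R3, (1, 2))
(1, 3, R3, (1, 2))
(3, 0, R2, (0, 2))
(4, 0, R4, (0, 1))
(5, 0, R2, (0, 1))
(5, 0, R3, (1, 2))
(5, 0, R4, (0, 2))
(5, 0, R7, (1,))
(5, 1, R3, (1, 2))
(5, 2, R3, (1, 2))
(5, 3, R3, (1, 2))
(6, 0, R2, (0, 2))
(7, 0, R1, (0, 2))
(7, 0, R8, (0, 2))
(8, 0, R2, (0, 1))
(8, 0, R7, (2,))
(8, 3, R6, (0, 2))

bar 0: v0=G3 v1=G4 v2=B4 downbeat M3
bar 1: v0=B3 v1=B4 v2=F4 downbeat TT
bar 2: v0=G3 v1=B3 v2=G4 downbeat P8
bar 3: v0=F3 v1=A3 v2=C4 downbeat P5
bar 4: v0=D3 v1=G3 v2=F4 downbeat m3
bar 5: v0=F3 v1=F4 v2=E4 downbeat M7
bar 6: v0=G3 v1=D4 v2=G4 downbeat P8
bar 7: v0=F3 v1=D4 v2=F4 downbeat P8
bar 8: v0=G3 v1=G4 v2=B4 downbeat M3
  -> R5 @ bar 0 tick 0 v(0, 2): opens on M3
  -> R1 @ bar 1 tick 0 v(0, 1): G3/G4 P8 -> B3/B4 P8 similar
  -> R3 @ bar 1 tick 0 v(1, 2): B4 above F4
  -> R4 @ bar 1 tick 0 v(0, 2): B3/F4 TT untreated
  -> R7 @ bar 1 tick 0 v(2,): B4->F4 leap 6st
  -> R3 @ bar 1 tick 1 v(1, 2): B4 above F4
  -> R3 @ bar 1 tick 2 v(1, 2): B4 above F4
  -> R3 @ bar 1 tick 3 v(1, 2): B4 above F4
  -> R2 @ bar 3 tick 0 v(0, 2): G3/G4 P8 -> F3/C4 P5 similar
  -> R4 @ bar 4 tick 0 v(0, 1): D3/G3 P4 untreated
  -> R2 @ bar 5 tick 0 v(0, 1): D3/G3 P4 -> F3/F4 P8 similar
  -> R3 @ bar 5 tick 0 v(1, 2): F4 above E4
  -> R4 @ bar 5 tick 0 v(0, 2): F3/E4 M7 untreated
  -> R7 @ bar 5 tick 0 v(1,): G3->F4 leap 10st
  -> R3 @ bar 5 tick 1 v(1, 2): F4 above E4
  -> R3 @ bar 5 tick 2 v(1, 2): F4 above E4
  -> R3 @ bar 5 tick 3 v(1, 2): F4 above E4
  -> R2 @ bar 6 tick 0 v(0, 2): F3/E4 M7 -> G3/G4 P8 similar
  -> R1 @ bar 7 tick 0 v(0, 2): G3/G4 P8 -> F3/F4 P8 similar
  -> R8 @ bar 7 tick 0 v(0, 2): penult P8 not 3rd/6th
  -> R2 @ bar 8 tick 0 v(0, 1): F3/D4 M6 -> G3/G4 P8 similar
  -> R7 @ bar 8 tick 0 v(2,): F4->B4 leap 6st
  -> R6 @ bar 8 tick 3 v(0, 2): closes on M3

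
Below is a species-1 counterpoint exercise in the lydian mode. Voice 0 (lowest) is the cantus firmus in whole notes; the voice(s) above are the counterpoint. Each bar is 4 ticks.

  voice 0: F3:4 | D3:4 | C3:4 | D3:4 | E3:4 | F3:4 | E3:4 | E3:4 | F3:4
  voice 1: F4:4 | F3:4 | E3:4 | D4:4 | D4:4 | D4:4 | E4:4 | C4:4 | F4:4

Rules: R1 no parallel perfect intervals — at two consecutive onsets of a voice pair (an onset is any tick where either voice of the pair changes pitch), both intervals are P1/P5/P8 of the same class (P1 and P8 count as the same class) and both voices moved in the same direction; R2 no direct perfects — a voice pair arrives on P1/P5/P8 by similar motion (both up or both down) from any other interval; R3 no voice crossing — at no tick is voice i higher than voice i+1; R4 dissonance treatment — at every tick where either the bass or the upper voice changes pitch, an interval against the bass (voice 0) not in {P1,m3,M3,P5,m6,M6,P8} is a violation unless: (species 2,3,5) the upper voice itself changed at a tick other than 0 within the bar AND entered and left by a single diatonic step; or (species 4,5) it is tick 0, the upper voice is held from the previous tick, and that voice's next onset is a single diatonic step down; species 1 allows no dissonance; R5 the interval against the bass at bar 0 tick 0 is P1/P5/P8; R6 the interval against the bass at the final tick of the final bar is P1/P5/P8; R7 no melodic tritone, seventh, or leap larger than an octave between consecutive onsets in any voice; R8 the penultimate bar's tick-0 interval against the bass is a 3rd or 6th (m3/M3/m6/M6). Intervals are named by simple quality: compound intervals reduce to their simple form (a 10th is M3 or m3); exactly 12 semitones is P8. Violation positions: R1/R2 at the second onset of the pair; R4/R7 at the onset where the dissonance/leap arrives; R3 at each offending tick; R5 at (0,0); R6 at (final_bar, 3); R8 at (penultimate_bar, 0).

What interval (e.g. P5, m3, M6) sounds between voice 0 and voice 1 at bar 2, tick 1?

M3

voice 0=C3 voice 1=E3 -> M3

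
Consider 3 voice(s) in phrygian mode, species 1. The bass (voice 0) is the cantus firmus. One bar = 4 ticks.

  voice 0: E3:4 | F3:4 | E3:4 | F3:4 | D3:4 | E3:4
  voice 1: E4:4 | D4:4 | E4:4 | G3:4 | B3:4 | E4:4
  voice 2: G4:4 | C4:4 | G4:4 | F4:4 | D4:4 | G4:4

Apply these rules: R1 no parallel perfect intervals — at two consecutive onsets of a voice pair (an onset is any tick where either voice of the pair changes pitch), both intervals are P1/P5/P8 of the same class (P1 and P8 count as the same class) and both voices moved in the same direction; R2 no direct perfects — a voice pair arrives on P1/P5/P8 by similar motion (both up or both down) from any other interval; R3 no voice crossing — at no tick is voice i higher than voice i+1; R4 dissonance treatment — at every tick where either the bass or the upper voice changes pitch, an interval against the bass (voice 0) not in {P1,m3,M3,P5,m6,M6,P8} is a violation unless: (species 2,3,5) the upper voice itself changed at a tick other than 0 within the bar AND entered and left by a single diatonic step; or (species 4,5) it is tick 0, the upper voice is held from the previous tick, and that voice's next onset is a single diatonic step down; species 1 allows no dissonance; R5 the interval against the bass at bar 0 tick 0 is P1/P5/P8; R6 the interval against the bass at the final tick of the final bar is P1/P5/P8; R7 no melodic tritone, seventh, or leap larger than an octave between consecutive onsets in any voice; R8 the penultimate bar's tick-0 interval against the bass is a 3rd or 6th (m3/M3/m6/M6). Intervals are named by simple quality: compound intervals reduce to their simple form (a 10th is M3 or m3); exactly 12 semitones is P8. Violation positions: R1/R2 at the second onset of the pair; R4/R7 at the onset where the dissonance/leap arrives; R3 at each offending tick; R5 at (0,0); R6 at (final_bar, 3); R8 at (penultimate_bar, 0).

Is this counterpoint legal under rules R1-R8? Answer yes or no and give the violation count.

bar 0: v0=E3 v1=E4 v2=G4 (m3)
bar 1: v0=F3 v1=D4 v2=C4 (P5)
bar 2: v0=E3 v1=E4 v2=G4 (m3)
bar 3: v0=F3 v1=G3 v2=F4 (P8)
bar 4: v0=D3 v1=B3 v2=D4 (P8)
bar 5: v0=E3 v1=E4 v2=G4 (m3)
  R5 @ bar0.0: opens on m3
  R3 @ bar1.0: D4 above C4
  R3 @ bar1.1: D4 above C4
  R3 @ bar1.2: D4 above C4
  R3 @ bar1.3: D4 above C4
  R4 @ bar3.0: F3/G3 M2 untreated
  R1 @ bar4.0: F3/F4 P8 -> D3/D4 P8 similar
  R8 @ bar4.0: penult P8 not 3rd/6th
  R2 @ bar5.0: D3/B3 M6 -> E3/E4 P8 similar
  R6 @ bar5.3: closes on m3

No (10 violations)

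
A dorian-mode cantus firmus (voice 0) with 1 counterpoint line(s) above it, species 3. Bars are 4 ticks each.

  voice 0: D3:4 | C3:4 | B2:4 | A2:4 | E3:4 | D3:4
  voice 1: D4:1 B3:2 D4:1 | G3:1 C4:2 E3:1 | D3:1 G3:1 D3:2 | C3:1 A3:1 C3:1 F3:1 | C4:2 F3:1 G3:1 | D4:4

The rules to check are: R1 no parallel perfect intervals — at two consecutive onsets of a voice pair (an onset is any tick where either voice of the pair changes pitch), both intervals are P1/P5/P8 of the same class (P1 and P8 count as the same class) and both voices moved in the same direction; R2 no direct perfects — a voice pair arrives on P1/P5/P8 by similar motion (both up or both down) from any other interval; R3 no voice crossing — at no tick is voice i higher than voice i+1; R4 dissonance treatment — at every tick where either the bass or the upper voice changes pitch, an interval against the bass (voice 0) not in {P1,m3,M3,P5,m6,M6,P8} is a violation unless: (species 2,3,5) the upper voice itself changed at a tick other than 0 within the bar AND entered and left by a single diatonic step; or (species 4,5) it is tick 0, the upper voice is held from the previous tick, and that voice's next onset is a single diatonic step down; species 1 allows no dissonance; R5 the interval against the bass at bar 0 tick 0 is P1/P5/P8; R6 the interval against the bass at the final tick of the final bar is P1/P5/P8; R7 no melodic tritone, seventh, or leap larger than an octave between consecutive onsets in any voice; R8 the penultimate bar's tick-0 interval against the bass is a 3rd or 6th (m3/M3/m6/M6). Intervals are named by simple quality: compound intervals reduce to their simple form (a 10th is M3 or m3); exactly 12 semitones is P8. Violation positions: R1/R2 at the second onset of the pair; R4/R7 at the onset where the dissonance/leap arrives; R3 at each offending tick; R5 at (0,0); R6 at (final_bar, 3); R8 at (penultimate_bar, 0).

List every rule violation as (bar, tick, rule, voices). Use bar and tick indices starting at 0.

(1, 0, R2, (0, 1))
(4, 2, R4, (0, 1))

bar 0: v0=D3 v1=D4 downbeat P8
bar 1: v0=C3 v1=G3 downbeat P5
bar 2: v0=B2 v1=D3 downbeat m3
bar 3: v0=A2 v1=C3 downbeat m3
bar 4: v0=E3 v1=C4 downbeat m6
bar 5: v0=D3 v1=D4 downbeat P8
  -> R2 @ bar 1 tick 0 v(0, 1): D3/D4 P8 -> C3/G3 P5 similar
  -> R4 @ bar 4 tick 2 v(0, 1): E3/F3 m2 untreated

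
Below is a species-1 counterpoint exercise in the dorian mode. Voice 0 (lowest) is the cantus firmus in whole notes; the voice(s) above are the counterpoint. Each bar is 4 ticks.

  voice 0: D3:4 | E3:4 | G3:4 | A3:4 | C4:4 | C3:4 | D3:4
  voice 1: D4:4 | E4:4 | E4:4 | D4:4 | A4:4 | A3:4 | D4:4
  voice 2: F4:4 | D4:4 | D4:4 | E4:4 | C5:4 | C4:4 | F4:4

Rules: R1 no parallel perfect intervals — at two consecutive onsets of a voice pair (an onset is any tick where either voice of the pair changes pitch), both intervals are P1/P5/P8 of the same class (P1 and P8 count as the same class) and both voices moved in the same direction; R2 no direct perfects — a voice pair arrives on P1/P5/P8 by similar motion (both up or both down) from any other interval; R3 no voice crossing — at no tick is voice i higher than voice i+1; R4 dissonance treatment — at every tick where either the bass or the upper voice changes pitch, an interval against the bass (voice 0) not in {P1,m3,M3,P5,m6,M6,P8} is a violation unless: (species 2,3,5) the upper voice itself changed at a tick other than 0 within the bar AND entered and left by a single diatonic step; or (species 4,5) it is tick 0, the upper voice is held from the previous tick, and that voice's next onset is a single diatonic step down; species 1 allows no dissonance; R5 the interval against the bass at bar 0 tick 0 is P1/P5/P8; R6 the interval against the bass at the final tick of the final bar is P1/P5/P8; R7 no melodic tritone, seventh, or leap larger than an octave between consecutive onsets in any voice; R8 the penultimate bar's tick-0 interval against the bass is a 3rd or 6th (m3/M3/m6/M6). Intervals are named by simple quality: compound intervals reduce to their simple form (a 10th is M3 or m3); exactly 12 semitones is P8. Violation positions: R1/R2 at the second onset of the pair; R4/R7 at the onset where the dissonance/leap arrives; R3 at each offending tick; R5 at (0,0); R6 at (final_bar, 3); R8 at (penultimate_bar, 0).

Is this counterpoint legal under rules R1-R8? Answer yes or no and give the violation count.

No (18 violations)

bar 0: v0=D3 v1=D4 v2=F4 (m3)
bar 1: v0=E3 v1=E4 v2=D4 (m7)
bar 2: v0=G3 v1=E4 v2=D4 (P5)
bar 3: v0=A3 v1=D4 v2=E4 (P5)
bar 4: v0=C4 v1=A4 v2=C5 (P8)
bar 5: v0=C3 v1=A3 v2=C4 (P8)
bar 6: v0=D3 v1=D4 v2=F4 (m3)
  R5 @ bar0.0: opens on m3
  R1 @ bar1.0: D3/D4 P8 -> E3/E4 P8 similar
  R3 @ bar1.0: E4 above D4
  R4 @ bar1.0: E3/D4 m7 untreated
  R3 @ bar1.1: E4 above D4
  R3 @ bar1.2: E4 above D4
  R3 @ bar1.3: E4 above D4
  R3 @ bar2.0: E4 above D4
  R3 @ bar2.1: E4 above D4
  R3 @ bar2.2: E4 above D4
  R3 @ bar2.3: E4 above D4
  R1 @ bar3.0: G3/D4 P5 -> A3/E4 P5 similar
  R4 @ bar3.0: A3/D4 P4 untreated
  R2 @ bar4.0: A3/E4 P5 -> C4/C5 P8 similar
  R1 @ bar5.0: C4/C5 P8 -> C3/C4 P8 similar
  R8 @ bar5.0: penult P8 not 3rd/6th
  R2 @ bar6.0: C3/A3 M6 -> D3/D4 P8 similar
  R6 @ bar6.3: closes on m3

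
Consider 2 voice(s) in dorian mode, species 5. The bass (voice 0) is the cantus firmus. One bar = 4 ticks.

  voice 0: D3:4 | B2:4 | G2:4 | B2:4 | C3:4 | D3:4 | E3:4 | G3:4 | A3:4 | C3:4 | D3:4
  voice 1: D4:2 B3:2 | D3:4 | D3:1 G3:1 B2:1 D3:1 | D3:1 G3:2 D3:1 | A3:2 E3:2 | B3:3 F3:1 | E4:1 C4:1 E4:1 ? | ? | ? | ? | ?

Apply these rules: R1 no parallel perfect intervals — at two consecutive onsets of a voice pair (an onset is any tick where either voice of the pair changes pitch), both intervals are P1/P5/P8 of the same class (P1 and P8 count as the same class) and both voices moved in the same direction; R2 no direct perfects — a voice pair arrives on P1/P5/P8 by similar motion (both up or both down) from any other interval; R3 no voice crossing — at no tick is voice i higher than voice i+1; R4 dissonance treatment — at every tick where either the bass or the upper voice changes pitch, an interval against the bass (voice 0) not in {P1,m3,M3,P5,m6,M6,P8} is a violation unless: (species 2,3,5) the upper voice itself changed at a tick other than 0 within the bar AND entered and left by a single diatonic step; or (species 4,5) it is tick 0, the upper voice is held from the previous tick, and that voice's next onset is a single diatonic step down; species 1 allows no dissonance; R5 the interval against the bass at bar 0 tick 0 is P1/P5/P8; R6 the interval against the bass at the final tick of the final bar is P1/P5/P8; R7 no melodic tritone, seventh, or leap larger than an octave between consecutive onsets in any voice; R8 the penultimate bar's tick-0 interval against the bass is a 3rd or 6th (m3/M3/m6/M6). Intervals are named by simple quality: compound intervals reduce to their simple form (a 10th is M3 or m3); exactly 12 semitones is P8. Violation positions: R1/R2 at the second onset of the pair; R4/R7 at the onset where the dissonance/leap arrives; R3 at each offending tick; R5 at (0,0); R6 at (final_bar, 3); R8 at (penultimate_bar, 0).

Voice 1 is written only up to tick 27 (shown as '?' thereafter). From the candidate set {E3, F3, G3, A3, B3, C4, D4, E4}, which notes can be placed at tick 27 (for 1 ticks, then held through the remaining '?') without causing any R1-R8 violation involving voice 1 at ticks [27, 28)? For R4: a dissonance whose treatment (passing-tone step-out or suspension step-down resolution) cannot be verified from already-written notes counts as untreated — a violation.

E3: legal
F3: violates R4,R7
G3: legal
A3: violates R4
B3: legal
C4: legal
D4: violates R4
E4: legal

{B3, C4, E3, E4, G3}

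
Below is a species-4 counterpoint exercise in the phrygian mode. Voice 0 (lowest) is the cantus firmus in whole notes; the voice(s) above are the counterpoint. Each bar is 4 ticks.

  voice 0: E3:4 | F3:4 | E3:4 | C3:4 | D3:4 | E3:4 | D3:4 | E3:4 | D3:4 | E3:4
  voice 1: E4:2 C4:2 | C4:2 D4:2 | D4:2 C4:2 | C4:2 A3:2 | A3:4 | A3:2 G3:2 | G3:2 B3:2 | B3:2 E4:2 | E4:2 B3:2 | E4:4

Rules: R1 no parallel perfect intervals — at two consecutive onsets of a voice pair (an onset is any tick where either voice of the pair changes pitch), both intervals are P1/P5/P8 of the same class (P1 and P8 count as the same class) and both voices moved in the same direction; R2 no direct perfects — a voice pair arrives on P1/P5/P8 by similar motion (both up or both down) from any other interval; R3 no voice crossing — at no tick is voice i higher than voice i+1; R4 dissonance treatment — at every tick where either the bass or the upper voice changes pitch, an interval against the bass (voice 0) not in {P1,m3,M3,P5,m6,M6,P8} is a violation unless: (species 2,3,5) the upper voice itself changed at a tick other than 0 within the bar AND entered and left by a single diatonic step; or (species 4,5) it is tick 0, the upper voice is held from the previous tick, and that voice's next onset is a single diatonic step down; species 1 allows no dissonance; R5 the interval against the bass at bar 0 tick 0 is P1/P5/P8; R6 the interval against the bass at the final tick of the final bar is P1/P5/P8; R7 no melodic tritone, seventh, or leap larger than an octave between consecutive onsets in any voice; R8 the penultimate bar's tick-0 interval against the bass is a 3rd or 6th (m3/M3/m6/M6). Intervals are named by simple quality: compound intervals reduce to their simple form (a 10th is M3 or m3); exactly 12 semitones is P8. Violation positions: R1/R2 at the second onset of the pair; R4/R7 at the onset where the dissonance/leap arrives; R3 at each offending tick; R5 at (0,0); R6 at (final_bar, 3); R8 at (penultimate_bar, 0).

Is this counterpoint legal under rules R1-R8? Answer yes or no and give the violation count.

bar 0: v0=E3 v1=E4 (P8)
bar 1: v0=F3 v1=C4 (P5)
bar 2: v0=E3 v1=D4 (m7)
bar 3: v0=C3 v1=C4 (P8)
bar 4: v0=D3 v1=A3 (P5)
bar 5: v0=E3 v1=A3 (P4)
bar 6: v0=D3 v1=G3 (P4)
bar 7: v0=E3 v1=B3 (P5)
bar 8: v0=D3 v1=E4 (M2)
bar 9: v0=E3 v1=E4 (P8)
  R4 @ bar6.0: D3/G3 P4 untreated
  R4 @ bar8.0: D3/E4 M2 untreated
  R8 @ bar8.0: penult M2 not 3rd/6th
  R2 @ bar9.0: D3/B3 M6 -> E3/E4 P8 similar

No (4 violations)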